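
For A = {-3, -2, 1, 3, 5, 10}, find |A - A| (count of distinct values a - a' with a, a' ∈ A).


A - A = {a - a' : a, a' ∈ A}; |A| = 6.
Bounds: 2|A|-1 ≤ |A - A| ≤ |A|² - |A| + 1, i.e. 11 ≤ |A - A| ≤ 31.
Note: 0 ∈ A - A always (from a - a). The set is symmetric: if d ∈ A - A then -d ∈ A - A.
Enumerate nonzero differences d = a - a' with a > a' (then include -d):
Positive differences: {1, 2, 3, 4, 5, 6, 7, 8, 9, 12, 13}
Full difference set: {0} ∪ (positive diffs) ∪ (negative diffs).
|A - A| = 1 + 2·11 = 23 (matches direct enumeration: 23).

|A - A| = 23


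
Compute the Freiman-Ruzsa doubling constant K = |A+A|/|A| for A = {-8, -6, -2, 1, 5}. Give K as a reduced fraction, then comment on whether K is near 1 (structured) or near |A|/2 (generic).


|A| = 5.
Compute A + A by enumerating all 25 pairs.
A + A = {-16, -14, -12, -10, -8, -7, -5, -4, -3, -1, 2, 3, 6, 10}, so |A + A| = 14.
K = |A + A| / |A| = 14/5 (already in lowest terms) ≈ 2.8000.
Reference: AP of size 5 gives K = 9/5 ≈ 1.8000; a fully generic set of size 5 gives K ≈ 3.0000.

|A| = 5, |A + A| = 14, K = 14/5.


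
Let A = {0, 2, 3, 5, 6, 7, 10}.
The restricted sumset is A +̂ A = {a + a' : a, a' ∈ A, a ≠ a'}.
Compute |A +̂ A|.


Restricted sumset: A +̂ A = {a + a' : a ∈ A, a' ∈ A, a ≠ a'}.
Equivalently, take A + A and drop any sum 2a that is achievable ONLY as a + a for a ∈ A (i.e. sums representable only with equal summands).
Enumerate pairs (a, a') with a < a' (symmetric, so each unordered pair gives one sum; this covers all a ≠ a'):
  0 + 2 = 2
  0 + 3 = 3
  0 + 5 = 5
  0 + 6 = 6
  0 + 7 = 7
  0 + 10 = 10
  2 + 3 = 5
  2 + 5 = 7
  2 + 6 = 8
  2 + 7 = 9
  2 + 10 = 12
  3 + 5 = 8
  3 + 6 = 9
  3 + 7 = 10
  3 + 10 = 13
  5 + 6 = 11
  5 + 7 = 12
  5 + 10 = 15
  6 + 7 = 13
  6 + 10 = 16
  7 + 10 = 17
Collected distinct sums: {2, 3, 5, 6, 7, 8, 9, 10, 11, 12, 13, 15, 16, 17}
|A +̂ A| = 14
(Reference bound: |A +̂ A| ≥ 2|A| - 3 for |A| ≥ 2, with |A| = 7 giving ≥ 11.)

|A +̂ A| = 14


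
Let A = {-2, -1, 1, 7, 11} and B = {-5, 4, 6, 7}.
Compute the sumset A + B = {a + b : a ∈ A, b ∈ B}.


A + B = {a + b : a ∈ A, b ∈ B}.
Enumerate all |A|·|B| = 5·4 = 20 pairs (a, b) and collect distinct sums.
a = -2: -2+-5=-7, -2+4=2, -2+6=4, -2+7=5
a = -1: -1+-5=-6, -1+4=3, -1+6=5, -1+7=6
a = 1: 1+-5=-4, 1+4=5, 1+6=7, 1+7=8
a = 7: 7+-5=2, 7+4=11, 7+6=13, 7+7=14
a = 11: 11+-5=6, 11+4=15, 11+6=17, 11+7=18
Collecting distinct sums: A + B = {-7, -6, -4, 2, 3, 4, 5, 6, 7, 8, 11, 13, 14, 15, 17, 18}
|A + B| = 16

A + B = {-7, -6, -4, 2, 3, 4, 5, 6, 7, 8, 11, 13, 14, 15, 17, 18}


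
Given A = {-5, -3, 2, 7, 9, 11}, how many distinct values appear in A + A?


A + A = {a + a' : a, a' ∈ A}; |A| = 6.
General bounds: 2|A| - 1 ≤ |A + A| ≤ |A|(|A|+1)/2, i.e. 11 ≤ |A + A| ≤ 21.
Lower bound 2|A|-1 is attained iff A is an arithmetic progression.
Enumerate sums a + a' for a ≤ a' (symmetric, so this suffices):
a = -5: -5+-5=-10, -5+-3=-8, -5+2=-3, -5+7=2, -5+9=4, -5+11=6
a = -3: -3+-3=-6, -3+2=-1, -3+7=4, -3+9=6, -3+11=8
a = 2: 2+2=4, 2+7=9, 2+9=11, 2+11=13
a = 7: 7+7=14, 7+9=16, 7+11=18
a = 9: 9+9=18, 9+11=20
a = 11: 11+11=22
Distinct sums: {-10, -8, -6, -3, -1, 2, 4, 6, 8, 9, 11, 13, 14, 16, 18, 20, 22}
|A + A| = 17

|A + A| = 17


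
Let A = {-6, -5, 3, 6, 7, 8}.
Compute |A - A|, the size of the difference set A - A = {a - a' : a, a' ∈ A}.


A - A = {a - a' : a, a' ∈ A}; |A| = 6.
Bounds: 2|A|-1 ≤ |A - A| ≤ |A|² - |A| + 1, i.e. 11 ≤ |A - A| ≤ 31.
Note: 0 ∈ A - A always (from a - a). The set is symmetric: if d ∈ A - A then -d ∈ A - A.
Enumerate nonzero differences d = a - a' with a > a' (then include -d):
Positive differences: {1, 2, 3, 4, 5, 8, 9, 11, 12, 13, 14}
Full difference set: {0} ∪ (positive diffs) ∪ (negative diffs).
|A - A| = 1 + 2·11 = 23 (matches direct enumeration: 23).

|A - A| = 23


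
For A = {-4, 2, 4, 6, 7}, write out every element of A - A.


A - A = {a - a' : a, a' ∈ A}.
Compute a - a' for each ordered pair (a, a'):
a = -4: -4--4=0, -4-2=-6, -4-4=-8, -4-6=-10, -4-7=-11
a = 2: 2--4=6, 2-2=0, 2-4=-2, 2-6=-4, 2-7=-5
a = 4: 4--4=8, 4-2=2, 4-4=0, 4-6=-2, 4-7=-3
a = 6: 6--4=10, 6-2=4, 6-4=2, 6-6=0, 6-7=-1
a = 7: 7--4=11, 7-2=5, 7-4=3, 7-6=1, 7-7=0
Collecting distinct values (and noting 0 appears from a-a):
A - A = {-11, -10, -8, -6, -5, -4, -3, -2, -1, 0, 1, 2, 3, 4, 5, 6, 8, 10, 11}
|A - A| = 19

A - A = {-11, -10, -8, -6, -5, -4, -3, -2, -1, 0, 1, 2, 3, 4, 5, 6, 8, 10, 11}


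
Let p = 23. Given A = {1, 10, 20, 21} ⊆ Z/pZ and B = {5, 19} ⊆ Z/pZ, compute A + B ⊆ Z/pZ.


Work in Z/23Z: reduce every sum a + b modulo 23.
Enumerate all 8 pairs:
a = 1: 1+5=6, 1+19=20
a = 10: 10+5=15, 10+19=6
a = 20: 20+5=2, 20+19=16
a = 21: 21+5=3, 21+19=17
Distinct residues collected: {2, 3, 6, 15, 16, 17, 20}
|A + B| = 7 (out of 23 total residues).

A + B = {2, 3, 6, 15, 16, 17, 20}


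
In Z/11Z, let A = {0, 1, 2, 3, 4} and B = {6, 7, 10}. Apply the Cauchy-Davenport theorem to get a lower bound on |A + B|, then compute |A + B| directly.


Cauchy-Davenport: |A + B| ≥ min(p, |A| + |B| - 1) for A, B nonempty in Z/pZ.
|A| = 5, |B| = 3, p = 11.
CD lower bound = min(11, 5 + 3 - 1) = min(11, 7) = 7.
Compute A + B mod 11 directly:
a = 0: 0+6=6, 0+7=7, 0+10=10
a = 1: 1+6=7, 1+7=8, 1+10=0
a = 2: 2+6=8, 2+7=9, 2+10=1
a = 3: 3+6=9, 3+7=10, 3+10=2
a = 4: 4+6=10, 4+7=0, 4+10=3
A + B = {0, 1, 2, 3, 6, 7, 8, 9, 10}, so |A + B| = 9.
Verify: 9 ≥ 7? Yes ✓.

CD lower bound = 7, actual |A + B| = 9.


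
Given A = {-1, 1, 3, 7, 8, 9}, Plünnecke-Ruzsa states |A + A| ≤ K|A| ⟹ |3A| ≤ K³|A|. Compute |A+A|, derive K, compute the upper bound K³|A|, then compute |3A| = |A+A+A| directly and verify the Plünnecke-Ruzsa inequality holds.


|A| = 6.
Step 1: Compute A + A by enumerating all 36 pairs.
A + A = {-2, 0, 2, 4, 6, 7, 8, 9, 10, 11, 12, 14, 15, 16, 17, 18}, so |A + A| = 16.
Step 2: Doubling constant K = |A + A|/|A| = 16/6 = 16/6 ≈ 2.6667.
Step 3: Plünnecke-Ruzsa gives |3A| ≤ K³·|A| = (2.6667)³ · 6 ≈ 113.7778.
Step 4: Compute 3A = A + A + A directly by enumerating all triples (a,b,c) ∈ A³; |3A| = 27.
Step 5: Check 27 ≤ 113.7778? Yes ✓.

K = 16/6, Plünnecke-Ruzsa bound K³|A| ≈ 113.7778, |3A| = 27, inequality holds.


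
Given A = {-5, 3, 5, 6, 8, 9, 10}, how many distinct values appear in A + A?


A + A = {a + a' : a, a' ∈ A}; |A| = 7.
General bounds: 2|A| - 1 ≤ |A + A| ≤ |A|(|A|+1)/2, i.e. 13 ≤ |A + A| ≤ 28.
Lower bound 2|A|-1 is attained iff A is an arithmetic progression.
Enumerate sums a + a' for a ≤ a' (symmetric, so this suffices):
a = -5: -5+-5=-10, -5+3=-2, -5+5=0, -5+6=1, -5+8=3, -5+9=4, -5+10=5
a = 3: 3+3=6, 3+5=8, 3+6=9, 3+8=11, 3+9=12, 3+10=13
a = 5: 5+5=10, 5+6=11, 5+8=13, 5+9=14, 5+10=15
a = 6: 6+6=12, 6+8=14, 6+9=15, 6+10=16
a = 8: 8+8=16, 8+9=17, 8+10=18
a = 9: 9+9=18, 9+10=19
a = 10: 10+10=20
Distinct sums: {-10, -2, 0, 1, 3, 4, 5, 6, 8, 9, 10, 11, 12, 13, 14, 15, 16, 17, 18, 19, 20}
|A + A| = 21

|A + A| = 21


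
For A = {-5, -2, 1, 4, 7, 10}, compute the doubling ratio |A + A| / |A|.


|A| = 6.
Compute A + A by enumerating all 36 pairs.
A + A = {-10, -7, -4, -1, 2, 5, 8, 11, 14, 17, 20}, so |A + A| = 11.
K = |A + A| / |A| = 11/6 (already in lowest terms) ≈ 1.8333.
Reference: AP of size 6 gives K = 11/6 ≈ 1.8333; a fully generic set of size 6 gives K ≈ 3.5000.

|A| = 6, |A + A| = 11, K = 11/6.


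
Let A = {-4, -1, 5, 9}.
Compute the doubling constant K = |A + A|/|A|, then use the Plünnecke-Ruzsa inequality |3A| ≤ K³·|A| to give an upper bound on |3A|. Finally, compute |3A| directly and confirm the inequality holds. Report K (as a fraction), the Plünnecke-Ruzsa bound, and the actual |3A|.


|A| = 4.
Step 1: Compute A + A by enumerating all 16 pairs.
A + A = {-8, -5, -2, 1, 4, 5, 8, 10, 14, 18}, so |A + A| = 10.
Step 2: Doubling constant K = |A + A|/|A| = 10/4 = 10/4 ≈ 2.5000.
Step 3: Plünnecke-Ruzsa gives |3A| ≤ K³·|A| = (2.5000)³ · 4 ≈ 62.5000.
Step 4: Compute 3A = A + A + A directly by enumerating all triples (a,b,c) ∈ A³; |3A| = 19.
Step 5: Check 19 ≤ 62.5000? Yes ✓.

K = 10/4, Plünnecke-Ruzsa bound K³|A| ≈ 62.5000, |3A| = 19, inequality holds.


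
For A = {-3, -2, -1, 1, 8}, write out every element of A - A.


A - A = {a - a' : a, a' ∈ A}.
Compute a - a' for each ordered pair (a, a'):
a = -3: -3--3=0, -3--2=-1, -3--1=-2, -3-1=-4, -3-8=-11
a = -2: -2--3=1, -2--2=0, -2--1=-1, -2-1=-3, -2-8=-10
a = -1: -1--3=2, -1--2=1, -1--1=0, -1-1=-2, -1-8=-9
a = 1: 1--3=4, 1--2=3, 1--1=2, 1-1=0, 1-8=-7
a = 8: 8--3=11, 8--2=10, 8--1=9, 8-1=7, 8-8=0
Collecting distinct values (and noting 0 appears from a-a):
A - A = {-11, -10, -9, -7, -4, -3, -2, -1, 0, 1, 2, 3, 4, 7, 9, 10, 11}
|A - A| = 17

A - A = {-11, -10, -9, -7, -4, -3, -2, -1, 0, 1, 2, 3, 4, 7, 9, 10, 11}


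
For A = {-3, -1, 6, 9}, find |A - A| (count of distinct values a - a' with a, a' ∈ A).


A - A = {a - a' : a, a' ∈ A}; |A| = 4.
Bounds: 2|A|-1 ≤ |A - A| ≤ |A|² - |A| + 1, i.e. 7 ≤ |A - A| ≤ 13.
Note: 0 ∈ A - A always (from a - a). The set is symmetric: if d ∈ A - A then -d ∈ A - A.
Enumerate nonzero differences d = a - a' with a > a' (then include -d):
Positive differences: {2, 3, 7, 9, 10, 12}
Full difference set: {0} ∪ (positive diffs) ∪ (negative diffs).
|A - A| = 1 + 2·6 = 13 (matches direct enumeration: 13).

|A - A| = 13


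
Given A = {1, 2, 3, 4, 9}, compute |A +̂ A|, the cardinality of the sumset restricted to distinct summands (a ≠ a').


Restricted sumset: A +̂ A = {a + a' : a ∈ A, a' ∈ A, a ≠ a'}.
Equivalently, take A + A and drop any sum 2a that is achievable ONLY as a + a for a ∈ A (i.e. sums representable only with equal summands).
Enumerate pairs (a, a') with a < a' (symmetric, so each unordered pair gives one sum; this covers all a ≠ a'):
  1 + 2 = 3
  1 + 3 = 4
  1 + 4 = 5
  1 + 9 = 10
  2 + 3 = 5
  2 + 4 = 6
  2 + 9 = 11
  3 + 4 = 7
  3 + 9 = 12
  4 + 9 = 13
Collected distinct sums: {3, 4, 5, 6, 7, 10, 11, 12, 13}
|A +̂ A| = 9
(Reference bound: |A +̂ A| ≥ 2|A| - 3 for |A| ≥ 2, with |A| = 5 giving ≥ 7.)

|A +̂ A| = 9


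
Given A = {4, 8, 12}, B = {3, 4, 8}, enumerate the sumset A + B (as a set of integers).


A + B = {a + b : a ∈ A, b ∈ B}.
Enumerate all |A|·|B| = 3·3 = 9 pairs (a, b) and collect distinct sums.
a = 4: 4+3=7, 4+4=8, 4+8=12
a = 8: 8+3=11, 8+4=12, 8+8=16
a = 12: 12+3=15, 12+4=16, 12+8=20
Collecting distinct sums: A + B = {7, 8, 11, 12, 15, 16, 20}
|A + B| = 7

A + B = {7, 8, 11, 12, 15, 16, 20}


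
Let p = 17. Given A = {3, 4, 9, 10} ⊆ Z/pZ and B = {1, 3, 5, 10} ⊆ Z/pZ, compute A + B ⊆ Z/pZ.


Work in Z/17Z: reduce every sum a + b modulo 17.
Enumerate all 16 pairs:
a = 3: 3+1=4, 3+3=6, 3+5=8, 3+10=13
a = 4: 4+1=5, 4+3=7, 4+5=9, 4+10=14
a = 9: 9+1=10, 9+3=12, 9+5=14, 9+10=2
a = 10: 10+1=11, 10+3=13, 10+5=15, 10+10=3
Distinct residues collected: {2, 3, 4, 5, 6, 7, 8, 9, 10, 11, 12, 13, 14, 15}
|A + B| = 14 (out of 17 total residues).

A + B = {2, 3, 4, 5, 6, 7, 8, 9, 10, 11, 12, 13, 14, 15}


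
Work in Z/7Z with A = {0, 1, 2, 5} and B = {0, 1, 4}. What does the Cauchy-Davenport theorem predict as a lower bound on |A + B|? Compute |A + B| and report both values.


Cauchy-Davenport: |A + B| ≥ min(p, |A| + |B| - 1) for A, B nonempty in Z/pZ.
|A| = 4, |B| = 3, p = 7.
CD lower bound = min(7, 4 + 3 - 1) = min(7, 6) = 6.
Compute A + B mod 7 directly:
a = 0: 0+0=0, 0+1=1, 0+4=4
a = 1: 1+0=1, 1+1=2, 1+4=5
a = 2: 2+0=2, 2+1=3, 2+4=6
a = 5: 5+0=5, 5+1=6, 5+4=2
A + B = {0, 1, 2, 3, 4, 5, 6}, so |A + B| = 7.
Verify: 7 ≥ 6? Yes ✓.

CD lower bound = 6, actual |A + B| = 7.


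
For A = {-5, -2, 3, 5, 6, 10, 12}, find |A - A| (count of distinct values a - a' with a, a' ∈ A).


A - A = {a - a' : a, a' ∈ A}; |A| = 7.
Bounds: 2|A|-1 ≤ |A - A| ≤ |A|² - |A| + 1, i.e. 13 ≤ |A - A| ≤ 43.
Note: 0 ∈ A - A always (from a - a). The set is symmetric: if d ∈ A - A then -d ∈ A - A.
Enumerate nonzero differences d = a - a' with a > a' (then include -d):
Positive differences: {1, 2, 3, 4, 5, 6, 7, 8, 9, 10, 11, 12, 14, 15, 17}
Full difference set: {0} ∪ (positive diffs) ∪ (negative diffs).
|A - A| = 1 + 2·15 = 31 (matches direct enumeration: 31).

|A - A| = 31


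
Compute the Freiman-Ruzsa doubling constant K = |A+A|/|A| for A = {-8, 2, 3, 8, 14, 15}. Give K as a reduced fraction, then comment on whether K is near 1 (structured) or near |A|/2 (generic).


|A| = 6.
Compute A + A by enumerating all 36 pairs.
A + A = {-16, -6, -5, 0, 4, 5, 6, 7, 10, 11, 16, 17, 18, 22, 23, 28, 29, 30}, so |A + A| = 18.
K = |A + A| / |A| = 18/6 = 3/1 ≈ 3.0000.
Reference: AP of size 6 gives K = 11/6 ≈ 1.8333; a fully generic set of size 6 gives K ≈ 3.5000.

|A| = 6, |A + A| = 18, K = 18/6 = 3/1.


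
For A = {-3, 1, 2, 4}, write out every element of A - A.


A - A = {a - a' : a, a' ∈ A}.
Compute a - a' for each ordered pair (a, a'):
a = -3: -3--3=0, -3-1=-4, -3-2=-5, -3-4=-7
a = 1: 1--3=4, 1-1=0, 1-2=-1, 1-4=-3
a = 2: 2--3=5, 2-1=1, 2-2=0, 2-4=-2
a = 4: 4--3=7, 4-1=3, 4-2=2, 4-4=0
Collecting distinct values (and noting 0 appears from a-a):
A - A = {-7, -5, -4, -3, -2, -1, 0, 1, 2, 3, 4, 5, 7}
|A - A| = 13

A - A = {-7, -5, -4, -3, -2, -1, 0, 1, 2, 3, 4, 5, 7}


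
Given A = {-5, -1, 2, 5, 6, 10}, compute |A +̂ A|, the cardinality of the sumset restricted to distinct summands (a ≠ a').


Restricted sumset: A +̂ A = {a + a' : a ∈ A, a' ∈ A, a ≠ a'}.
Equivalently, take A + A and drop any sum 2a that is achievable ONLY as a + a for a ∈ A (i.e. sums representable only with equal summands).
Enumerate pairs (a, a') with a < a' (symmetric, so each unordered pair gives one sum; this covers all a ≠ a'):
  -5 + -1 = -6
  -5 + 2 = -3
  -5 + 5 = 0
  -5 + 6 = 1
  -5 + 10 = 5
  -1 + 2 = 1
  -1 + 5 = 4
  -1 + 6 = 5
  -1 + 10 = 9
  2 + 5 = 7
  2 + 6 = 8
  2 + 10 = 12
  5 + 6 = 11
  5 + 10 = 15
  6 + 10 = 16
Collected distinct sums: {-6, -3, 0, 1, 4, 5, 7, 8, 9, 11, 12, 15, 16}
|A +̂ A| = 13
(Reference bound: |A +̂ A| ≥ 2|A| - 3 for |A| ≥ 2, with |A| = 6 giving ≥ 9.)

|A +̂ A| = 13


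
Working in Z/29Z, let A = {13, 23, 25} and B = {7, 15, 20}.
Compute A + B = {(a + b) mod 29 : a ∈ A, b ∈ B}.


Work in Z/29Z: reduce every sum a + b modulo 29.
Enumerate all 9 pairs:
a = 13: 13+7=20, 13+15=28, 13+20=4
a = 23: 23+7=1, 23+15=9, 23+20=14
a = 25: 25+7=3, 25+15=11, 25+20=16
Distinct residues collected: {1, 3, 4, 9, 11, 14, 16, 20, 28}
|A + B| = 9 (out of 29 total residues).

A + B = {1, 3, 4, 9, 11, 14, 16, 20, 28}


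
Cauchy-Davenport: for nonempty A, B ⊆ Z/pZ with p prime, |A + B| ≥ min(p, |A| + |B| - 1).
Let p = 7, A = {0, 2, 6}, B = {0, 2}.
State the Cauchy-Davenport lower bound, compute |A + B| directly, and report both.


Cauchy-Davenport: |A + B| ≥ min(p, |A| + |B| - 1) for A, B nonempty in Z/pZ.
|A| = 3, |B| = 2, p = 7.
CD lower bound = min(7, 3 + 2 - 1) = min(7, 4) = 4.
Compute A + B mod 7 directly:
a = 0: 0+0=0, 0+2=2
a = 2: 2+0=2, 2+2=4
a = 6: 6+0=6, 6+2=1
A + B = {0, 1, 2, 4, 6}, so |A + B| = 5.
Verify: 5 ≥ 4? Yes ✓.

CD lower bound = 4, actual |A + B| = 5.


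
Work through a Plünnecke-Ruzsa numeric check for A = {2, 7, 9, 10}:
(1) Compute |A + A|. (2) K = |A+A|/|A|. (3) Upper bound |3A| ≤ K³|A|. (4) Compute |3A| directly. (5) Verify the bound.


|A| = 4.
Step 1: Compute A + A by enumerating all 16 pairs.
A + A = {4, 9, 11, 12, 14, 16, 17, 18, 19, 20}, so |A + A| = 10.
Step 2: Doubling constant K = |A + A|/|A| = 10/4 = 10/4 ≈ 2.5000.
Step 3: Plünnecke-Ruzsa gives |3A| ≤ K³·|A| = (2.5000)³ · 4 ≈ 62.5000.
Step 4: Compute 3A = A + A + A directly by enumerating all triples (a,b,c) ∈ A³; |3A| = 18.
Step 5: Check 18 ≤ 62.5000? Yes ✓.

K = 10/4, Plünnecke-Ruzsa bound K³|A| ≈ 62.5000, |3A| = 18, inequality holds.


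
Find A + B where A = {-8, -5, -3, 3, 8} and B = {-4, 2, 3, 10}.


A + B = {a + b : a ∈ A, b ∈ B}.
Enumerate all |A|·|B| = 5·4 = 20 pairs (a, b) and collect distinct sums.
a = -8: -8+-4=-12, -8+2=-6, -8+3=-5, -8+10=2
a = -5: -5+-4=-9, -5+2=-3, -5+3=-2, -5+10=5
a = -3: -3+-4=-7, -3+2=-1, -3+3=0, -3+10=7
a = 3: 3+-4=-1, 3+2=5, 3+3=6, 3+10=13
a = 8: 8+-4=4, 8+2=10, 8+3=11, 8+10=18
Collecting distinct sums: A + B = {-12, -9, -7, -6, -5, -3, -2, -1, 0, 2, 4, 5, 6, 7, 10, 11, 13, 18}
|A + B| = 18

A + B = {-12, -9, -7, -6, -5, -3, -2, -1, 0, 2, 4, 5, 6, 7, 10, 11, 13, 18}


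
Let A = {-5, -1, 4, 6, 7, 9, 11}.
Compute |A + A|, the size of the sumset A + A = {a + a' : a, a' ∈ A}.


A + A = {a + a' : a, a' ∈ A}; |A| = 7.
General bounds: 2|A| - 1 ≤ |A + A| ≤ |A|(|A|+1)/2, i.e. 13 ≤ |A + A| ≤ 28.
Lower bound 2|A|-1 is attained iff A is an arithmetic progression.
Enumerate sums a + a' for a ≤ a' (symmetric, so this suffices):
a = -5: -5+-5=-10, -5+-1=-6, -5+4=-1, -5+6=1, -5+7=2, -5+9=4, -5+11=6
a = -1: -1+-1=-2, -1+4=3, -1+6=5, -1+7=6, -1+9=8, -1+11=10
a = 4: 4+4=8, 4+6=10, 4+7=11, 4+9=13, 4+11=15
a = 6: 6+6=12, 6+7=13, 6+9=15, 6+11=17
a = 7: 7+7=14, 7+9=16, 7+11=18
a = 9: 9+9=18, 9+11=20
a = 11: 11+11=22
Distinct sums: {-10, -6, -2, -1, 1, 2, 3, 4, 5, 6, 8, 10, 11, 12, 13, 14, 15, 16, 17, 18, 20, 22}
|A + A| = 22

|A + A| = 22


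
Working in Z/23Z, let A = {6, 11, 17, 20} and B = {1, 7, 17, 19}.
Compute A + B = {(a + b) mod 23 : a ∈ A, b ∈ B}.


Work in Z/23Z: reduce every sum a + b modulo 23.
Enumerate all 16 pairs:
a = 6: 6+1=7, 6+7=13, 6+17=0, 6+19=2
a = 11: 11+1=12, 11+7=18, 11+17=5, 11+19=7
a = 17: 17+1=18, 17+7=1, 17+17=11, 17+19=13
a = 20: 20+1=21, 20+7=4, 20+17=14, 20+19=16
Distinct residues collected: {0, 1, 2, 4, 5, 7, 11, 12, 13, 14, 16, 18, 21}
|A + B| = 13 (out of 23 total residues).

A + B = {0, 1, 2, 4, 5, 7, 11, 12, 13, 14, 16, 18, 21}


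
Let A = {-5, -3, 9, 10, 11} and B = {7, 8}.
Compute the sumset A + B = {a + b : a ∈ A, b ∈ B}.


A + B = {a + b : a ∈ A, b ∈ B}.
Enumerate all |A|·|B| = 5·2 = 10 pairs (a, b) and collect distinct sums.
a = -5: -5+7=2, -5+8=3
a = -3: -3+7=4, -3+8=5
a = 9: 9+7=16, 9+8=17
a = 10: 10+7=17, 10+8=18
a = 11: 11+7=18, 11+8=19
Collecting distinct sums: A + B = {2, 3, 4, 5, 16, 17, 18, 19}
|A + B| = 8

A + B = {2, 3, 4, 5, 16, 17, 18, 19}


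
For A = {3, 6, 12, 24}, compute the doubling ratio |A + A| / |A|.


|A| = 4.
Compute A + A by enumerating all 16 pairs.
A + A = {6, 9, 12, 15, 18, 24, 27, 30, 36, 48}, so |A + A| = 10.
K = |A + A| / |A| = 10/4 = 5/2 ≈ 2.5000.
Reference: AP of size 4 gives K = 7/4 ≈ 1.7500; a fully generic set of size 4 gives K ≈ 2.5000.

|A| = 4, |A + A| = 10, K = 10/4 = 5/2.


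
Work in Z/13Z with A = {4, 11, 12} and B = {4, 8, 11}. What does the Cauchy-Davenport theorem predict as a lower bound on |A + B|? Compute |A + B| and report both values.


Cauchy-Davenport: |A + B| ≥ min(p, |A| + |B| - 1) for A, B nonempty in Z/pZ.
|A| = 3, |B| = 3, p = 13.
CD lower bound = min(13, 3 + 3 - 1) = min(13, 5) = 5.
Compute A + B mod 13 directly:
a = 4: 4+4=8, 4+8=12, 4+11=2
a = 11: 11+4=2, 11+8=6, 11+11=9
a = 12: 12+4=3, 12+8=7, 12+11=10
A + B = {2, 3, 6, 7, 8, 9, 10, 12}, so |A + B| = 8.
Verify: 8 ≥ 5? Yes ✓.

CD lower bound = 5, actual |A + B| = 8.


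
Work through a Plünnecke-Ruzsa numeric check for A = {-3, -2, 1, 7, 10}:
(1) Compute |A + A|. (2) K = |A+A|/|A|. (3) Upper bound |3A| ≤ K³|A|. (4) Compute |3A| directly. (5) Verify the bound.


|A| = 5.
Step 1: Compute A + A by enumerating all 25 pairs.
A + A = {-6, -5, -4, -2, -1, 2, 4, 5, 7, 8, 11, 14, 17, 20}, so |A + A| = 14.
Step 2: Doubling constant K = |A + A|/|A| = 14/5 = 14/5 ≈ 2.8000.
Step 3: Plünnecke-Ruzsa gives |3A| ≤ K³·|A| = (2.8000)³ · 5 ≈ 109.7600.
Step 4: Compute 3A = A + A + A directly by enumerating all triples (a,b,c) ∈ A³; |3A| = 27.
Step 5: Check 27 ≤ 109.7600? Yes ✓.

K = 14/5, Plünnecke-Ruzsa bound K³|A| ≈ 109.7600, |3A| = 27, inequality holds.


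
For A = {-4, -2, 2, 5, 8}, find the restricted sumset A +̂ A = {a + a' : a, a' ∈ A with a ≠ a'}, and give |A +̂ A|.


Restricted sumset: A +̂ A = {a + a' : a ∈ A, a' ∈ A, a ≠ a'}.
Equivalently, take A + A and drop any sum 2a that is achievable ONLY as a + a for a ∈ A (i.e. sums representable only with equal summands).
Enumerate pairs (a, a') with a < a' (symmetric, so each unordered pair gives one sum; this covers all a ≠ a'):
  -4 + -2 = -6
  -4 + 2 = -2
  -4 + 5 = 1
  -4 + 8 = 4
  -2 + 2 = 0
  -2 + 5 = 3
  -2 + 8 = 6
  2 + 5 = 7
  2 + 8 = 10
  5 + 8 = 13
Collected distinct sums: {-6, -2, 0, 1, 3, 4, 6, 7, 10, 13}
|A +̂ A| = 10
(Reference bound: |A +̂ A| ≥ 2|A| - 3 for |A| ≥ 2, with |A| = 5 giving ≥ 7.)

|A +̂ A| = 10


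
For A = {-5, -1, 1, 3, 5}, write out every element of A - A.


A - A = {a - a' : a, a' ∈ A}.
Compute a - a' for each ordered pair (a, a'):
a = -5: -5--5=0, -5--1=-4, -5-1=-6, -5-3=-8, -5-5=-10
a = -1: -1--5=4, -1--1=0, -1-1=-2, -1-3=-4, -1-5=-6
a = 1: 1--5=6, 1--1=2, 1-1=0, 1-3=-2, 1-5=-4
a = 3: 3--5=8, 3--1=4, 3-1=2, 3-3=0, 3-5=-2
a = 5: 5--5=10, 5--1=6, 5-1=4, 5-3=2, 5-5=0
Collecting distinct values (and noting 0 appears from a-a):
A - A = {-10, -8, -6, -4, -2, 0, 2, 4, 6, 8, 10}
|A - A| = 11

A - A = {-10, -8, -6, -4, -2, 0, 2, 4, 6, 8, 10}


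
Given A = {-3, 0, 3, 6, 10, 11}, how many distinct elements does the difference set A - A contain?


A - A = {a - a' : a, a' ∈ A}; |A| = 6.
Bounds: 2|A|-1 ≤ |A - A| ≤ |A|² - |A| + 1, i.e. 11 ≤ |A - A| ≤ 31.
Note: 0 ∈ A - A always (from a - a). The set is symmetric: if d ∈ A - A then -d ∈ A - A.
Enumerate nonzero differences d = a - a' with a > a' (then include -d):
Positive differences: {1, 3, 4, 5, 6, 7, 8, 9, 10, 11, 13, 14}
Full difference set: {0} ∪ (positive diffs) ∪ (negative diffs).
|A - A| = 1 + 2·12 = 25 (matches direct enumeration: 25).

|A - A| = 25


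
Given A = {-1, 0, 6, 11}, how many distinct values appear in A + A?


A + A = {a + a' : a, a' ∈ A}; |A| = 4.
General bounds: 2|A| - 1 ≤ |A + A| ≤ |A|(|A|+1)/2, i.e. 7 ≤ |A + A| ≤ 10.
Lower bound 2|A|-1 is attained iff A is an arithmetic progression.
Enumerate sums a + a' for a ≤ a' (symmetric, so this suffices):
a = -1: -1+-1=-2, -1+0=-1, -1+6=5, -1+11=10
a = 0: 0+0=0, 0+6=6, 0+11=11
a = 6: 6+6=12, 6+11=17
a = 11: 11+11=22
Distinct sums: {-2, -1, 0, 5, 6, 10, 11, 12, 17, 22}
|A + A| = 10

|A + A| = 10


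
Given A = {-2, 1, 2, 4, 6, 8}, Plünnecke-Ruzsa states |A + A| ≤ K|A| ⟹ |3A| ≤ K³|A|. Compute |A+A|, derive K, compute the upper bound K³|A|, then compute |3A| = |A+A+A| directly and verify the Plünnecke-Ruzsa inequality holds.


|A| = 6.
Step 1: Compute A + A by enumerating all 36 pairs.
A + A = {-4, -1, 0, 2, 3, 4, 5, 6, 7, 8, 9, 10, 12, 14, 16}, so |A + A| = 15.
Step 2: Doubling constant K = |A + A|/|A| = 15/6 = 15/6 ≈ 2.5000.
Step 3: Plünnecke-Ruzsa gives |3A| ≤ K³·|A| = (2.5000)³ · 6 ≈ 93.7500.
Step 4: Compute 3A = A + A + A directly by enumerating all triples (a,b,c) ∈ A³; |3A| = 25.
Step 5: Check 25 ≤ 93.7500? Yes ✓.

K = 15/6, Plünnecke-Ruzsa bound K³|A| ≈ 93.7500, |3A| = 25, inequality holds.


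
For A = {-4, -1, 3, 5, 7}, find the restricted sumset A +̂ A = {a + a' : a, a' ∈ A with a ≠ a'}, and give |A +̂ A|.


Restricted sumset: A +̂ A = {a + a' : a ∈ A, a' ∈ A, a ≠ a'}.
Equivalently, take A + A and drop any sum 2a that is achievable ONLY as a + a for a ∈ A (i.e. sums representable only with equal summands).
Enumerate pairs (a, a') with a < a' (symmetric, so each unordered pair gives one sum; this covers all a ≠ a'):
  -4 + -1 = -5
  -4 + 3 = -1
  -4 + 5 = 1
  -4 + 7 = 3
  -1 + 3 = 2
  -1 + 5 = 4
  -1 + 7 = 6
  3 + 5 = 8
  3 + 7 = 10
  5 + 7 = 12
Collected distinct sums: {-5, -1, 1, 2, 3, 4, 6, 8, 10, 12}
|A +̂ A| = 10
(Reference bound: |A +̂ A| ≥ 2|A| - 3 for |A| ≥ 2, with |A| = 5 giving ≥ 7.)

|A +̂ A| = 10


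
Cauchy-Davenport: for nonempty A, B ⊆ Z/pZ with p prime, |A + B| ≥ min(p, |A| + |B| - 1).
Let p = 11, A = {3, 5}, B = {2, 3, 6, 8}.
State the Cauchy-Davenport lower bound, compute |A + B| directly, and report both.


Cauchy-Davenport: |A + B| ≥ min(p, |A| + |B| - 1) for A, B nonempty in Z/pZ.
|A| = 2, |B| = 4, p = 11.
CD lower bound = min(11, 2 + 4 - 1) = min(11, 5) = 5.
Compute A + B mod 11 directly:
a = 3: 3+2=5, 3+3=6, 3+6=9, 3+8=0
a = 5: 5+2=7, 5+3=8, 5+6=0, 5+8=2
A + B = {0, 2, 5, 6, 7, 8, 9}, so |A + B| = 7.
Verify: 7 ≥ 5? Yes ✓.

CD lower bound = 5, actual |A + B| = 7.


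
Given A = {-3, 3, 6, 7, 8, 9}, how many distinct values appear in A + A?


A + A = {a + a' : a, a' ∈ A}; |A| = 6.
General bounds: 2|A| - 1 ≤ |A + A| ≤ |A|(|A|+1)/2, i.e. 11 ≤ |A + A| ≤ 21.
Lower bound 2|A|-1 is attained iff A is an arithmetic progression.
Enumerate sums a + a' for a ≤ a' (symmetric, so this suffices):
a = -3: -3+-3=-6, -3+3=0, -3+6=3, -3+7=4, -3+8=5, -3+9=6
a = 3: 3+3=6, 3+6=9, 3+7=10, 3+8=11, 3+9=12
a = 6: 6+6=12, 6+7=13, 6+8=14, 6+9=15
a = 7: 7+7=14, 7+8=15, 7+9=16
a = 8: 8+8=16, 8+9=17
a = 9: 9+9=18
Distinct sums: {-6, 0, 3, 4, 5, 6, 9, 10, 11, 12, 13, 14, 15, 16, 17, 18}
|A + A| = 16

|A + A| = 16


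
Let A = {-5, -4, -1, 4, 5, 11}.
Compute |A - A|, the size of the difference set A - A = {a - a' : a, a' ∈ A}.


A - A = {a - a' : a, a' ∈ A}; |A| = 6.
Bounds: 2|A|-1 ≤ |A - A| ≤ |A|² - |A| + 1, i.e. 11 ≤ |A - A| ≤ 31.
Note: 0 ∈ A - A always (from a - a). The set is symmetric: if d ∈ A - A then -d ∈ A - A.
Enumerate nonzero differences d = a - a' with a > a' (then include -d):
Positive differences: {1, 3, 4, 5, 6, 7, 8, 9, 10, 12, 15, 16}
Full difference set: {0} ∪ (positive diffs) ∪ (negative diffs).
|A - A| = 1 + 2·12 = 25 (matches direct enumeration: 25).

|A - A| = 25


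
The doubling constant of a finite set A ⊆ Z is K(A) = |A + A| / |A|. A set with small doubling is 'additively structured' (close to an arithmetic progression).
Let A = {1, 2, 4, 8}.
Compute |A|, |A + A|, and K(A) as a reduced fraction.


|A| = 4.
Compute A + A by enumerating all 16 pairs.
A + A = {2, 3, 4, 5, 6, 8, 9, 10, 12, 16}, so |A + A| = 10.
K = |A + A| / |A| = 10/4 = 5/2 ≈ 2.5000.
Reference: AP of size 4 gives K = 7/4 ≈ 1.7500; a fully generic set of size 4 gives K ≈ 2.5000.

|A| = 4, |A + A| = 10, K = 10/4 = 5/2.


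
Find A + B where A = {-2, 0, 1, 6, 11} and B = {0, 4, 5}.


A + B = {a + b : a ∈ A, b ∈ B}.
Enumerate all |A|·|B| = 5·3 = 15 pairs (a, b) and collect distinct sums.
a = -2: -2+0=-2, -2+4=2, -2+5=3
a = 0: 0+0=0, 0+4=4, 0+5=5
a = 1: 1+0=1, 1+4=5, 1+5=6
a = 6: 6+0=6, 6+4=10, 6+5=11
a = 11: 11+0=11, 11+4=15, 11+5=16
Collecting distinct sums: A + B = {-2, 0, 1, 2, 3, 4, 5, 6, 10, 11, 15, 16}
|A + B| = 12

A + B = {-2, 0, 1, 2, 3, 4, 5, 6, 10, 11, 15, 16}


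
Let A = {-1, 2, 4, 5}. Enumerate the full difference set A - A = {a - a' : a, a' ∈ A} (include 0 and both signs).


A - A = {a - a' : a, a' ∈ A}.
Compute a - a' for each ordered pair (a, a'):
a = -1: -1--1=0, -1-2=-3, -1-4=-5, -1-5=-6
a = 2: 2--1=3, 2-2=0, 2-4=-2, 2-5=-3
a = 4: 4--1=5, 4-2=2, 4-4=0, 4-5=-1
a = 5: 5--1=6, 5-2=3, 5-4=1, 5-5=0
Collecting distinct values (and noting 0 appears from a-a):
A - A = {-6, -5, -3, -2, -1, 0, 1, 2, 3, 5, 6}
|A - A| = 11

A - A = {-6, -5, -3, -2, -1, 0, 1, 2, 3, 5, 6}


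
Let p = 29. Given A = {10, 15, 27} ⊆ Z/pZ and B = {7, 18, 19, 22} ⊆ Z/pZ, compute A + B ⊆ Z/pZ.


Work in Z/29Z: reduce every sum a + b modulo 29.
Enumerate all 12 pairs:
a = 10: 10+7=17, 10+18=28, 10+19=0, 10+22=3
a = 15: 15+7=22, 15+18=4, 15+19=5, 15+22=8
a = 27: 27+7=5, 27+18=16, 27+19=17, 27+22=20
Distinct residues collected: {0, 3, 4, 5, 8, 16, 17, 20, 22, 28}
|A + B| = 10 (out of 29 total residues).

A + B = {0, 3, 4, 5, 8, 16, 17, 20, 22, 28}


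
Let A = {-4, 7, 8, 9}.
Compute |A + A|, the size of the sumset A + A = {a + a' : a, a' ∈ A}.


A + A = {a + a' : a, a' ∈ A}; |A| = 4.
General bounds: 2|A| - 1 ≤ |A + A| ≤ |A|(|A|+1)/2, i.e. 7 ≤ |A + A| ≤ 10.
Lower bound 2|A|-1 is attained iff A is an arithmetic progression.
Enumerate sums a + a' for a ≤ a' (symmetric, so this suffices):
a = -4: -4+-4=-8, -4+7=3, -4+8=4, -4+9=5
a = 7: 7+7=14, 7+8=15, 7+9=16
a = 8: 8+8=16, 8+9=17
a = 9: 9+9=18
Distinct sums: {-8, 3, 4, 5, 14, 15, 16, 17, 18}
|A + A| = 9

|A + A| = 9


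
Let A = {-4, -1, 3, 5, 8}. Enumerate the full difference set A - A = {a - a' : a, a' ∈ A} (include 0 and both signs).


A - A = {a - a' : a, a' ∈ A}.
Compute a - a' for each ordered pair (a, a'):
a = -4: -4--4=0, -4--1=-3, -4-3=-7, -4-5=-9, -4-8=-12
a = -1: -1--4=3, -1--1=0, -1-3=-4, -1-5=-6, -1-8=-9
a = 3: 3--4=7, 3--1=4, 3-3=0, 3-5=-2, 3-8=-5
a = 5: 5--4=9, 5--1=6, 5-3=2, 5-5=0, 5-8=-3
a = 8: 8--4=12, 8--1=9, 8-3=5, 8-5=3, 8-8=0
Collecting distinct values (and noting 0 appears from a-a):
A - A = {-12, -9, -7, -6, -5, -4, -3, -2, 0, 2, 3, 4, 5, 6, 7, 9, 12}
|A - A| = 17

A - A = {-12, -9, -7, -6, -5, -4, -3, -2, 0, 2, 3, 4, 5, 6, 7, 9, 12}


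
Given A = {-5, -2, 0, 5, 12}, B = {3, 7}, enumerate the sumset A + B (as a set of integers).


A + B = {a + b : a ∈ A, b ∈ B}.
Enumerate all |A|·|B| = 5·2 = 10 pairs (a, b) and collect distinct sums.
a = -5: -5+3=-2, -5+7=2
a = -2: -2+3=1, -2+7=5
a = 0: 0+3=3, 0+7=7
a = 5: 5+3=8, 5+7=12
a = 12: 12+3=15, 12+7=19
Collecting distinct sums: A + B = {-2, 1, 2, 3, 5, 7, 8, 12, 15, 19}
|A + B| = 10

A + B = {-2, 1, 2, 3, 5, 7, 8, 12, 15, 19}


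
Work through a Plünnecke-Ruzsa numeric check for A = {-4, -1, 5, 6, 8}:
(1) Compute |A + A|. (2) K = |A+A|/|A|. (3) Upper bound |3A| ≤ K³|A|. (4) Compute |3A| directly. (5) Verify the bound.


|A| = 5.
Step 1: Compute A + A by enumerating all 25 pairs.
A + A = {-8, -5, -2, 1, 2, 4, 5, 7, 10, 11, 12, 13, 14, 16}, so |A + A| = 14.
Step 2: Doubling constant K = |A + A|/|A| = 14/5 = 14/5 ≈ 2.8000.
Step 3: Plünnecke-Ruzsa gives |3A| ≤ K³·|A| = (2.8000)³ · 5 ≈ 109.7600.
Step 4: Compute 3A = A + A + A directly by enumerating all triples (a,b,c) ∈ A³; |3A| = 26.
Step 5: Check 26 ≤ 109.7600? Yes ✓.

K = 14/5, Plünnecke-Ruzsa bound K³|A| ≈ 109.7600, |3A| = 26, inequality holds.


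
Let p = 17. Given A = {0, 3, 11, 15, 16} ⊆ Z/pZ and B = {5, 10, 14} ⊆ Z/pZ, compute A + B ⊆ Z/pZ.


Work in Z/17Z: reduce every sum a + b modulo 17.
Enumerate all 15 pairs:
a = 0: 0+5=5, 0+10=10, 0+14=14
a = 3: 3+5=8, 3+10=13, 3+14=0
a = 11: 11+5=16, 11+10=4, 11+14=8
a = 15: 15+5=3, 15+10=8, 15+14=12
a = 16: 16+5=4, 16+10=9, 16+14=13
Distinct residues collected: {0, 3, 4, 5, 8, 9, 10, 12, 13, 14, 16}
|A + B| = 11 (out of 17 total residues).

A + B = {0, 3, 4, 5, 8, 9, 10, 12, 13, 14, 16}


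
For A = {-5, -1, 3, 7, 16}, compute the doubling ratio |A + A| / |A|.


|A| = 5.
Compute A + A by enumerating all 25 pairs.
A + A = {-10, -6, -2, 2, 6, 10, 11, 14, 15, 19, 23, 32}, so |A + A| = 12.
K = |A + A| / |A| = 12/5 (already in lowest terms) ≈ 2.4000.
Reference: AP of size 5 gives K = 9/5 ≈ 1.8000; a fully generic set of size 5 gives K ≈ 3.0000.

|A| = 5, |A + A| = 12, K = 12/5.


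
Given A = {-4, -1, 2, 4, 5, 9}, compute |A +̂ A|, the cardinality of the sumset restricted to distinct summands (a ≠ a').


Restricted sumset: A +̂ A = {a + a' : a ∈ A, a' ∈ A, a ≠ a'}.
Equivalently, take A + A and drop any sum 2a that is achievable ONLY as a + a for a ∈ A (i.e. sums representable only with equal summands).
Enumerate pairs (a, a') with a < a' (symmetric, so each unordered pair gives one sum; this covers all a ≠ a'):
  -4 + -1 = -5
  -4 + 2 = -2
  -4 + 4 = 0
  -4 + 5 = 1
  -4 + 9 = 5
  -1 + 2 = 1
  -1 + 4 = 3
  -1 + 5 = 4
  -1 + 9 = 8
  2 + 4 = 6
  2 + 5 = 7
  2 + 9 = 11
  4 + 5 = 9
  4 + 9 = 13
  5 + 9 = 14
Collected distinct sums: {-5, -2, 0, 1, 3, 4, 5, 6, 7, 8, 9, 11, 13, 14}
|A +̂ A| = 14
(Reference bound: |A +̂ A| ≥ 2|A| - 3 for |A| ≥ 2, with |A| = 6 giving ≥ 9.)

|A +̂ A| = 14


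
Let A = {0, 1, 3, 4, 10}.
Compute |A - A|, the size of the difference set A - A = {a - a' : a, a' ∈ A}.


A - A = {a - a' : a, a' ∈ A}; |A| = 5.
Bounds: 2|A|-1 ≤ |A - A| ≤ |A|² - |A| + 1, i.e. 9 ≤ |A - A| ≤ 21.
Note: 0 ∈ A - A always (from a - a). The set is symmetric: if d ∈ A - A then -d ∈ A - A.
Enumerate nonzero differences d = a - a' with a > a' (then include -d):
Positive differences: {1, 2, 3, 4, 6, 7, 9, 10}
Full difference set: {0} ∪ (positive diffs) ∪ (negative diffs).
|A - A| = 1 + 2·8 = 17 (matches direct enumeration: 17).

|A - A| = 17


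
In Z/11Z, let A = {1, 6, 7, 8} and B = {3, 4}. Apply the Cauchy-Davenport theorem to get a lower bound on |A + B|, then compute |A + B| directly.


Cauchy-Davenport: |A + B| ≥ min(p, |A| + |B| - 1) for A, B nonempty in Z/pZ.
|A| = 4, |B| = 2, p = 11.
CD lower bound = min(11, 4 + 2 - 1) = min(11, 5) = 5.
Compute A + B mod 11 directly:
a = 1: 1+3=4, 1+4=5
a = 6: 6+3=9, 6+4=10
a = 7: 7+3=10, 7+4=0
a = 8: 8+3=0, 8+4=1
A + B = {0, 1, 4, 5, 9, 10}, so |A + B| = 6.
Verify: 6 ≥ 5? Yes ✓.

CD lower bound = 5, actual |A + B| = 6.


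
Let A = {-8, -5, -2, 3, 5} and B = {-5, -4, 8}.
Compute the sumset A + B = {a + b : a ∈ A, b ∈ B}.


A + B = {a + b : a ∈ A, b ∈ B}.
Enumerate all |A|·|B| = 5·3 = 15 pairs (a, b) and collect distinct sums.
a = -8: -8+-5=-13, -8+-4=-12, -8+8=0
a = -5: -5+-5=-10, -5+-4=-9, -5+8=3
a = -2: -2+-5=-7, -2+-4=-6, -2+8=6
a = 3: 3+-5=-2, 3+-4=-1, 3+8=11
a = 5: 5+-5=0, 5+-4=1, 5+8=13
Collecting distinct sums: A + B = {-13, -12, -10, -9, -7, -6, -2, -1, 0, 1, 3, 6, 11, 13}
|A + B| = 14

A + B = {-13, -12, -10, -9, -7, -6, -2, -1, 0, 1, 3, 6, 11, 13}


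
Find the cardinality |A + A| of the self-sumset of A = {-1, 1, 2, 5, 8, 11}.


A + A = {a + a' : a, a' ∈ A}; |A| = 6.
General bounds: 2|A| - 1 ≤ |A + A| ≤ |A|(|A|+1)/2, i.e. 11 ≤ |A + A| ≤ 21.
Lower bound 2|A|-1 is attained iff A is an arithmetic progression.
Enumerate sums a + a' for a ≤ a' (symmetric, so this suffices):
a = -1: -1+-1=-2, -1+1=0, -1+2=1, -1+5=4, -1+8=7, -1+11=10
a = 1: 1+1=2, 1+2=3, 1+5=6, 1+8=9, 1+11=12
a = 2: 2+2=4, 2+5=7, 2+8=10, 2+11=13
a = 5: 5+5=10, 5+8=13, 5+11=16
a = 8: 8+8=16, 8+11=19
a = 11: 11+11=22
Distinct sums: {-2, 0, 1, 2, 3, 4, 6, 7, 9, 10, 12, 13, 16, 19, 22}
|A + A| = 15

|A + A| = 15


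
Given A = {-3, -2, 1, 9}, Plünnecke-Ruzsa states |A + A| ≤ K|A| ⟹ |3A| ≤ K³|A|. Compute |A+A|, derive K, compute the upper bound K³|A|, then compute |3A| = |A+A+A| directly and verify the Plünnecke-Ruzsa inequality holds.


|A| = 4.
Step 1: Compute A + A by enumerating all 16 pairs.
A + A = {-6, -5, -4, -2, -1, 2, 6, 7, 10, 18}, so |A + A| = 10.
Step 2: Doubling constant K = |A + A|/|A| = 10/4 = 10/4 ≈ 2.5000.
Step 3: Plünnecke-Ruzsa gives |3A| ≤ K³·|A| = (2.5000)³ · 4 ≈ 62.5000.
Step 4: Compute 3A = A + A + A directly by enumerating all triples (a,b,c) ∈ A³; |3A| = 19.
Step 5: Check 19 ≤ 62.5000? Yes ✓.

K = 10/4, Plünnecke-Ruzsa bound K³|A| ≈ 62.5000, |3A| = 19, inequality holds.


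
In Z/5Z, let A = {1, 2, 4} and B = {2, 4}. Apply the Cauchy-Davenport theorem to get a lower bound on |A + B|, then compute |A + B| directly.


Cauchy-Davenport: |A + B| ≥ min(p, |A| + |B| - 1) for A, B nonempty in Z/pZ.
|A| = 3, |B| = 2, p = 5.
CD lower bound = min(5, 3 + 2 - 1) = min(5, 4) = 4.
Compute A + B mod 5 directly:
a = 1: 1+2=3, 1+4=0
a = 2: 2+2=4, 2+4=1
a = 4: 4+2=1, 4+4=3
A + B = {0, 1, 3, 4}, so |A + B| = 4.
Verify: 4 ≥ 4? Yes ✓.

CD lower bound = 4, actual |A + B| = 4.


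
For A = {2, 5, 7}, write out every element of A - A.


A - A = {a - a' : a, a' ∈ A}.
Compute a - a' for each ordered pair (a, a'):
a = 2: 2-2=0, 2-5=-3, 2-7=-5
a = 5: 5-2=3, 5-5=0, 5-7=-2
a = 7: 7-2=5, 7-5=2, 7-7=0
Collecting distinct values (and noting 0 appears from a-a):
A - A = {-5, -3, -2, 0, 2, 3, 5}
|A - A| = 7

A - A = {-5, -3, -2, 0, 2, 3, 5}


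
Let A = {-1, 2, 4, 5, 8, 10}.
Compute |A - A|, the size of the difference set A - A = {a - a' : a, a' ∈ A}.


A - A = {a - a' : a, a' ∈ A}; |A| = 6.
Bounds: 2|A|-1 ≤ |A - A| ≤ |A|² - |A| + 1, i.e. 11 ≤ |A - A| ≤ 31.
Note: 0 ∈ A - A always (from a - a). The set is symmetric: if d ∈ A - A then -d ∈ A - A.
Enumerate nonzero differences d = a - a' with a > a' (then include -d):
Positive differences: {1, 2, 3, 4, 5, 6, 8, 9, 11}
Full difference set: {0} ∪ (positive diffs) ∪ (negative diffs).
|A - A| = 1 + 2·9 = 19 (matches direct enumeration: 19).

|A - A| = 19


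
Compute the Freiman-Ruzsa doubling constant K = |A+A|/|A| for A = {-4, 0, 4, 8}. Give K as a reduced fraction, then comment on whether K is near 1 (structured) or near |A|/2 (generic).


|A| = 4.
Compute A + A by enumerating all 16 pairs.
A + A = {-8, -4, 0, 4, 8, 12, 16}, so |A + A| = 7.
K = |A + A| / |A| = 7/4 (already in lowest terms) ≈ 1.7500.
Reference: AP of size 4 gives K = 7/4 ≈ 1.7500; a fully generic set of size 4 gives K ≈ 2.5000.

|A| = 4, |A + A| = 7, K = 7/4.


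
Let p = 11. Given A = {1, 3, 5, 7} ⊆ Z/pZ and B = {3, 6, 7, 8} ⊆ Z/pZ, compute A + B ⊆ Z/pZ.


Work in Z/11Z: reduce every sum a + b modulo 11.
Enumerate all 16 pairs:
a = 1: 1+3=4, 1+6=7, 1+7=8, 1+8=9
a = 3: 3+3=6, 3+6=9, 3+7=10, 3+8=0
a = 5: 5+3=8, 5+6=0, 5+7=1, 5+8=2
a = 7: 7+3=10, 7+6=2, 7+7=3, 7+8=4
Distinct residues collected: {0, 1, 2, 3, 4, 6, 7, 8, 9, 10}
|A + B| = 10 (out of 11 total residues).

A + B = {0, 1, 2, 3, 4, 6, 7, 8, 9, 10}


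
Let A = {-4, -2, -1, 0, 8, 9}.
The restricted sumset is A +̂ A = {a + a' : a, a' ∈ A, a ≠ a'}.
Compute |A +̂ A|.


Restricted sumset: A +̂ A = {a + a' : a ∈ A, a' ∈ A, a ≠ a'}.
Equivalently, take A + A and drop any sum 2a that is achievable ONLY as a + a for a ∈ A (i.e. sums representable only with equal summands).
Enumerate pairs (a, a') with a < a' (symmetric, so each unordered pair gives one sum; this covers all a ≠ a'):
  -4 + -2 = -6
  -4 + -1 = -5
  -4 + 0 = -4
  -4 + 8 = 4
  -4 + 9 = 5
  -2 + -1 = -3
  -2 + 0 = -2
  -2 + 8 = 6
  -2 + 9 = 7
  -1 + 0 = -1
  -1 + 8 = 7
  -1 + 9 = 8
  0 + 8 = 8
  0 + 9 = 9
  8 + 9 = 17
Collected distinct sums: {-6, -5, -4, -3, -2, -1, 4, 5, 6, 7, 8, 9, 17}
|A +̂ A| = 13
(Reference bound: |A +̂ A| ≥ 2|A| - 3 for |A| ≥ 2, with |A| = 6 giving ≥ 9.)

|A +̂ A| = 13


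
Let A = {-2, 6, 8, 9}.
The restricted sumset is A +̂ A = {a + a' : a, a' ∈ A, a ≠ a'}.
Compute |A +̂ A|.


Restricted sumset: A +̂ A = {a + a' : a ∈ A, a' ∈ A, a ≠ a'}.
Equivalently, take A + A and drop any sum 2a that is achievable ONLY as a + a for a ∈ A (i.e. sums representable only with equal summands).
Enumerate pairs (a, a') with a < a' (symmetric, so each unordered pair gives one sum; this covers all a ≠ a'):
  -2 + 6 = 4
  -2 + 8 = 6
  -2 + 9 = 7
  6 + 8 = 14
  6 + 9 = 15
  8 + 9 = 17
Collected distinct sums: {4, 6, 7, 14, 15, 17}
|A +̂ A| = 6
(Reference bound: |A +̂ A| ≥ 2|A| - 3 for |A| ≥ 2, with |A| = 4 giving ≥ 5.)

|A +̂ A| = 6


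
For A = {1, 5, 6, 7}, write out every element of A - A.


A - A = {a - a' : a, a' ∈ A}.
Compute a - a' for each ordered pair (a, a'):
a = 1: 1-1=0, 1-5=-4, 1-6=-5, 1-7=-6
a = 5: 5-1=4, 5-5=0, 5-6=-1, 5-7=-2
a = 6: 6-1=5, 6-5=1, 6-6=0, 6-7=-1
a = 7: 7-1=6, 7-5=2, 7-6=1, 7-7=0
Collecting distinct values (and noting 0 appears from a-a):
A - A = {-6, -5, -4, -2, -1, 0, 1, 2, 4, 5, 6}
|A - A| = 11

A - A = {-6, -5, -4, -2, -1, 0, 1, 2, 4, 5, 6}


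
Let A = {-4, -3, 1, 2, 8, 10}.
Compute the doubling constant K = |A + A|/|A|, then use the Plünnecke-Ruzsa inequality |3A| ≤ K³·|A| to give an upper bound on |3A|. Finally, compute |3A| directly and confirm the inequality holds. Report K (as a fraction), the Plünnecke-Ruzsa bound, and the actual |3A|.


|A| = 6.
Step 1: Compute A + A by enumerating all 36 pairs.
A + A = {-8, -7, -6, -3, -2, -1, 2, 3, 4, 5, 6, 7, 9, 10, 11, 12, 16, 18, 20}, so |A + A| = 19.
Step 2: Doubling constant K = |A + A|/|A| = 19/6 = 19/6 ≈ 3.1667.
Step 3: Plünnecke-Ruzsa gives |3A| ≤ K³·|A| = (3.1667)³ · 6 ≈ 190.5278.
Step 4: Compute 3A = A + A + A directly by enumerating all triples (a,b,c) ∈ A³; |3A| = 37.
Step 5: Check 37 ≤ 190.5278? Yes ✓.

K = 19/6, Plünnecke-Ruzsa bound K³|A| ≈ 190.5278, |3A| = 37, inequality holds.


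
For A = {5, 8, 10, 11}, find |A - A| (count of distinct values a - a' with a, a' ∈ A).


A - A = {a - a' : a, a' ∈ A}; |A| = 4.
Bounds: 2|A|-1 ≤ |A - A| ≤ |A|² - |A| + 1, i.e. 7 ≤ |A - A| ≤ 13.
Note: 0 ∈ A - A always (from a - a). The set is symmetric: if d ∈ A - A then -d ∈ A - A.
Enumerate nonzero differences d = a - a' with a > a' (then include -d):
Positive differences: {1, 2, 3, 5, 6}
Full difference set: {0} ∪ (positive diffs) ∪ (negative diffs).
|A - A| = 1 + 2·5 = 11 (matches direct enumeration: 11).

|A - A| = 11
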